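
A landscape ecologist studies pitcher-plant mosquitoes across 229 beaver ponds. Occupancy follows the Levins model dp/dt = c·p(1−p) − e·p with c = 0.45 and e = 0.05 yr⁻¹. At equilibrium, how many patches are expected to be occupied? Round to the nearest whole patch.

p* = 1 − e/c = 1 − 0.05/0.45 = 0.8889.
Expected occupied patches = N × p* = 229 × 0.8889 = 203.56 ≈ 204.

204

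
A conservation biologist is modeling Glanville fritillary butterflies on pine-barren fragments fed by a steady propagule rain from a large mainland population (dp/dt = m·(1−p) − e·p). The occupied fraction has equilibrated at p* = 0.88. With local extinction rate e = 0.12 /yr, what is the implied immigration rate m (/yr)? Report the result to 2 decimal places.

0.88

At equilibrium m(1−p*) = e·p*, so m = e·p*/(1−p*).
m = 0.12 × 0.88 / 0.1200 = 0.1056/0.1200 = 0.8800.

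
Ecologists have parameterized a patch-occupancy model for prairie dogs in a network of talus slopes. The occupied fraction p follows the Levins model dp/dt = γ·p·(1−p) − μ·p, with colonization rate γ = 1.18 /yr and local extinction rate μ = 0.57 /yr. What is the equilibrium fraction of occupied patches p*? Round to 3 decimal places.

At equilibrium, colonization balances extinction: γ·p*·(1−p*) = μ·p*.
So p* = 1 − μ/γ = 1 − 0.57/1.18 = 1 − 0.4831 = 0.5169.

0.517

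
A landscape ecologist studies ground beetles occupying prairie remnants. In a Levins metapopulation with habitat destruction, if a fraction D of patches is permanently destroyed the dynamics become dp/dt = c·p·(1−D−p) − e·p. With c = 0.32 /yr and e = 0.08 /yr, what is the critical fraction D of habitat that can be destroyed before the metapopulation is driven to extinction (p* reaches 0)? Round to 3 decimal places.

0.750

The nontrivial equilibrium is p* = (1−D) − e/c; extinction occurs when this hits zero.
So D_crit = 1 − e/c = 1 − 0.08/0.32 = 1 − 0.2500 = 0.7500.
Note this equals the original equilibrium occupancy — the Levins extinction-debt result.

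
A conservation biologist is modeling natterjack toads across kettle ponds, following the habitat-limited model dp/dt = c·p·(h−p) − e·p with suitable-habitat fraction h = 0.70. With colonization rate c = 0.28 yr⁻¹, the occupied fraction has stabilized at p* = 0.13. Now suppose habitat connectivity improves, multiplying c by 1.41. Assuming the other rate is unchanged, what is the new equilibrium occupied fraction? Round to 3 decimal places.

0.296

Balance c(h−p*) = e gives e = 0.28×(0.7 − 0.13000) = 0.15960.
New p* = 0.7 − e/c = 0.7 − 0.15960/0.39480 = 0.29574.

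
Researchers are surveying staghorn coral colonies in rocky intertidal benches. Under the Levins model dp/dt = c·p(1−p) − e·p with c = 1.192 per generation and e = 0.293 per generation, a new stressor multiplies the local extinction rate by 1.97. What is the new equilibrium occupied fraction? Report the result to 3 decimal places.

0.516

Before: p* = 1 − 0.293/1.192 = 0.7542.
After the change, c = 1.192, e = 0.57721, so p* = 1 − 0.57721/1.192 = 0.5158.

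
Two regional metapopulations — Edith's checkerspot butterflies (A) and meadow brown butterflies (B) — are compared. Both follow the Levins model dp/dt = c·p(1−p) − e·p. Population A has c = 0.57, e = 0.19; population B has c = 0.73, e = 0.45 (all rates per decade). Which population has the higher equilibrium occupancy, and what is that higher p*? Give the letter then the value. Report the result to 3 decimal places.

A: p*_A = 1 − 0.19/0.57 = 0.6667.
B: p*_B = 1 − 0.45/0.73 = 0.3836.
A is higher at 0.6667.

A, 0.667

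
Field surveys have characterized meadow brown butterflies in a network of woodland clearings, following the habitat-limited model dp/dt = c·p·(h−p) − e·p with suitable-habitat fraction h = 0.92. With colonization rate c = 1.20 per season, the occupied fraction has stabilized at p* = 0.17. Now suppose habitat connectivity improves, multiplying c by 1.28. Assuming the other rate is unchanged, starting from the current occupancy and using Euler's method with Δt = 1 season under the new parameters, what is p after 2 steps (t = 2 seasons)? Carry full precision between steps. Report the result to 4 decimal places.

Balance c(h−p*) = e gives e = 1.20×(0.92 − 0.17000) = 0.90000.
Starting from p₀ = 0.17000; update p ← p + (dp/dt)·Δt with the new parameters.
  1  |  dp/dt·Δt = +0.042840  |  p_1 = 0.212840
  2  |  dp/dt·Δt = +0.039630  |  p_2 = 0.252470

0.2525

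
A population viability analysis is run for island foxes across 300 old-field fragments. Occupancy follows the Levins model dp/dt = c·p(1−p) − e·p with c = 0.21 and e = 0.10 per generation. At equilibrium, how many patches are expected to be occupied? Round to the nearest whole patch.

p* = 1 − e/c = 1 − 0.10/0.21 = 0.5238.
Expected occupied patches = N × p* = 300 × 0.5238 = 157.14 ≈ 157.

157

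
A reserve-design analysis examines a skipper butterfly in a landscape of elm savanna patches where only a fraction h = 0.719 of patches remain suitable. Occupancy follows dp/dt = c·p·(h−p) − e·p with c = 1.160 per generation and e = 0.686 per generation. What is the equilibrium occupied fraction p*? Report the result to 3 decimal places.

0.128

Setting dp/dt = 0 and dividing by p* gives c·(h−p*) = e.
So p* = h − e/c = 0.719 − 0.686/1.160 = 0.719 − 0.5914 = 0.1276.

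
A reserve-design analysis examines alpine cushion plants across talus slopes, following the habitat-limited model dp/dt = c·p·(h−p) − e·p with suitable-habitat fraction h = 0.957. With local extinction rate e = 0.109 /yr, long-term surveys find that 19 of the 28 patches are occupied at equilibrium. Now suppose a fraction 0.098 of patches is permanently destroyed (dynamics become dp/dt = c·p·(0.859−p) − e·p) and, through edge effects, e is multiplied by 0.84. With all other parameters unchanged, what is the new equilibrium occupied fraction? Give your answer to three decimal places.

0.625

Observed p* = 19/28 = 0.67857.
Balance c(h−p*) = e gives c = e/(0.957 − 0.67857) = 0.109/0.27843 = 0.39148.
New p* = 0.859 − e/c = 0.859 − 0.09156/0.39148 = 0.62512.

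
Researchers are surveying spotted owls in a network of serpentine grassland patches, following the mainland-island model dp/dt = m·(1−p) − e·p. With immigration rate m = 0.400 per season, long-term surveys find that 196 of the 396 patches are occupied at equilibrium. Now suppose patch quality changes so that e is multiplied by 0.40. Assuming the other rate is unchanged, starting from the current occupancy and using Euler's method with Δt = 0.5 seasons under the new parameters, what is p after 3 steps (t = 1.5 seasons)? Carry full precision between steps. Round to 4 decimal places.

Observed p* = 196/396 = 0.49495.
Balance m(1−p*) = e·p* gives e = m(1−p*)/p* = 0.400×0.50505/0.49495 = 0.40816.
Starting from p₀ = 0.49495; update p ← p + (dp/dt)·Δt with the new parameters.
t = 0.5: p = 0.49495 + (+0.06061) = 0.55556
t = 1: p = 0.55556 + (+0.04354) = 0.59909
t = 1.5: p = 0.59909 + (+0.03128) = 0.63037

0.6304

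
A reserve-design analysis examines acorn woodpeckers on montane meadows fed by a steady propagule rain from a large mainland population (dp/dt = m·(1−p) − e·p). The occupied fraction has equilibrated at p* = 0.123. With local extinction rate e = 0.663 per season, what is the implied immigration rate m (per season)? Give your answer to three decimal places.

0.093

At equilibrium m(1−p*) = e·p*, so m = e·p*/(1−p*).
m = 0.663 × 0.123 / 0.8770 = 0.0815/0.8770 = 0.0930.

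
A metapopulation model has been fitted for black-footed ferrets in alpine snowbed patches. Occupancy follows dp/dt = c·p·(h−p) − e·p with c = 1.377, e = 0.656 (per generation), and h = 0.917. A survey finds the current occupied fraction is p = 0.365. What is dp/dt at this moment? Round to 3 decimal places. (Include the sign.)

Colonization term: c·p·(h−p) = 1.377×0.365×0.5520 = 0.27744.
Extinction term: e·p = 0.23944.
dp/dt = 0.27744 − 0.23944 = 0.03800.

0.038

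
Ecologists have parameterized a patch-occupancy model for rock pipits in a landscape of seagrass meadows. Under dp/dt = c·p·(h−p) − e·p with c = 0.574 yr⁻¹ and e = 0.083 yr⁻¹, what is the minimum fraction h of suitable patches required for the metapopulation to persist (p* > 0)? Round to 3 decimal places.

p* = h − e/c is positive only when h > e/c.
h_min = e/c = 0.083/0.574 = 0.1446.

0.145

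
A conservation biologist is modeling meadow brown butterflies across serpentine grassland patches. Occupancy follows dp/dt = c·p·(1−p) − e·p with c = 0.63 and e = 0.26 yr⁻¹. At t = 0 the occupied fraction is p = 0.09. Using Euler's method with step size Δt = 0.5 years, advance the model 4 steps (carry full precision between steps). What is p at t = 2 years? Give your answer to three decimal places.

0.157

Update rule: p ← p + [c·p·(1−p) − e·p]·Δt with Δt = 0.5.
t = 0.5: p = 0.09000 + (+0.01410) = 0.10410
t = 1: p = 0.10410 + (+0.01584) = 0.11994
t = 1.5: p = 0.11994 + (+0.01766) = 0.13760
t = 2: p = 0.13760 + (+0.01949) = 0.15709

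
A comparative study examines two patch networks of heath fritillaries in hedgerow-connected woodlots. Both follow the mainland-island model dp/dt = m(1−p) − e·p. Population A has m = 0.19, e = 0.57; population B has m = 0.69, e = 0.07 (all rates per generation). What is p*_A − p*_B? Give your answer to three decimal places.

A: p*_A = m/(m+e) = 0.19/0.7600 = 0.2500.
B: p*_B = 0.69/0.7600 = 0.9079.
p*_A − p*_B = 0.2500 − 0.9079 = -0.6579.

-0.658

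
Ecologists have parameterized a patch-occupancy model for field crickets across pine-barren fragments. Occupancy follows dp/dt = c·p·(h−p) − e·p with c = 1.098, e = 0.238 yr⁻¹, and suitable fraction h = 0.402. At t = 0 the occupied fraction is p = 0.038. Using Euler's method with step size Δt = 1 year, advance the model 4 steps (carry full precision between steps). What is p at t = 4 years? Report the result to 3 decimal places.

0.067

Update rule: p ← p + [c·p·(h−p) − e·p]·Δt with Δt = 1.
t = 1: p = 0.03800 + (+0.00614) = 0.04414
t = 2: p = 0.04414 + (+0.00684) = 0.05098
t = 3: p = 0.05098 + (+0.00752) = 0.05850
t = 4: p = 0.05850 + (+0.00814) = 0.06664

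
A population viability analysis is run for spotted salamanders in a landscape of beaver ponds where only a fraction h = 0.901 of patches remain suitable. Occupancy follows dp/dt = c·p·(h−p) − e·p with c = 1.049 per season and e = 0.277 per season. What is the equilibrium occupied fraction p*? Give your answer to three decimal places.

Setting dp/dt = 0 and dividing by p* gives c·(h−p*) = e.
So p* = h − e/c = 0.901 − 0.277/1.049 = 0.901 − 0.2641 = 0.6369.

0.637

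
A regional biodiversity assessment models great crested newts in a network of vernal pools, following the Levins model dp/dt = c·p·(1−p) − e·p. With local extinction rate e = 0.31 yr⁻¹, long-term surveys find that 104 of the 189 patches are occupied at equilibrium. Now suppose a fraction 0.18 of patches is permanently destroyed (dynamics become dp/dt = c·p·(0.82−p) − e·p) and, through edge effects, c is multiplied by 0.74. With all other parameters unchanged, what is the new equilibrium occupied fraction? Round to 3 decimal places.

0.212

Observed p* = 104/189 = 0.55026.
Balance c(1−p*) = e gives c = e/(1 − 0.55026) = 0.31/0.44974 = 0.68929.
New p* = 0.82 − e/c = 0.82 − 0.31000/0.51007 = 0.21224.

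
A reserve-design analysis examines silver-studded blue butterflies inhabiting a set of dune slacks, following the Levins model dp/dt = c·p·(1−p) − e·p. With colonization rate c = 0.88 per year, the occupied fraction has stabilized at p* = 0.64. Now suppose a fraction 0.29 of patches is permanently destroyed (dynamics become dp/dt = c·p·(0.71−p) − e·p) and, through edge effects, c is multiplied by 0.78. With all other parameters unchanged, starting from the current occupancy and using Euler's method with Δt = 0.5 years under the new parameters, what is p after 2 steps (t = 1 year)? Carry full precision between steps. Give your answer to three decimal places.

Balance c(1−p*) = e gives e = 0.88×(1 − 0.64000) = 0.31680.
Starting from p₀ = 0.64000; update p ← p + (dp/dt)·Δt with the new parameters.
  1  |  dp/dt·Δt = -0.086001  |  p_1 = 0.553999
  2  |  dp/dt·Δt = -0.058093  |  p_2 = 0.495907

0.496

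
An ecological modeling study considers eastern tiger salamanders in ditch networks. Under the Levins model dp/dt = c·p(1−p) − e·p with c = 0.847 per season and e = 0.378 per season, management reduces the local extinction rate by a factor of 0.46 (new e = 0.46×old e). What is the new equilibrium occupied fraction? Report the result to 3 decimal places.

0.795

Before: p* = 1 − 0.378/0.847 = 0.5537.
After the change, c = 0.847, e = 0.17388, so p* = 1 − 0.17388/0.847 = 0.7947.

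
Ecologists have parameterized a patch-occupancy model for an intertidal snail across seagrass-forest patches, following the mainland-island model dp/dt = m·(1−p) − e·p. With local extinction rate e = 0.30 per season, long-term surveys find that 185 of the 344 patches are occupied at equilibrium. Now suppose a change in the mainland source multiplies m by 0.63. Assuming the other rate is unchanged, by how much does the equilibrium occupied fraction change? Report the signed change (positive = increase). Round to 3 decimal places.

-0.115

Observed p* = 185/344 = 0.53779.
Balance m(1−p*) = e·p* gives m = e·p*/(1−p*) = 0.30×0.53779/0.46221 = 0.34906.
New p* = m/(m+e) = 0.21991/(0.21991+0.30000) = 0.42298.
Δp* = 0.42298 − 0.53779 = -0.11481.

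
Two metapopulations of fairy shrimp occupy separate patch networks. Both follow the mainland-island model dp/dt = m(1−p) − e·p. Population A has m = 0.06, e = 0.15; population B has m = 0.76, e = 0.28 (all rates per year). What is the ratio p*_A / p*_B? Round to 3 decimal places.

A: p*_A = m/(m+e) = 0.06/0.2100 = 0.2857.
B: p*_B = 0.76/1.0400 = 0.7308.
p*_A / p*_B = 0.2857/0.7308 = 0.3910.

0.391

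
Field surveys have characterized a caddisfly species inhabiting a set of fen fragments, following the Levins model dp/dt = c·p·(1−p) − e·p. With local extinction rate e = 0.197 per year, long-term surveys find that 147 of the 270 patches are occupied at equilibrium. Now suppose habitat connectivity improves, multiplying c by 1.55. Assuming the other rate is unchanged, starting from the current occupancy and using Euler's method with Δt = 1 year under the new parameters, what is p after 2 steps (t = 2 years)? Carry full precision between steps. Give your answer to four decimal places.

0.6450

Observed p* = 147/270 = 0.54444.
Balance c(1−p*) = e gives c = e/(1 − 0.54444) = 0.197/0.45556 = 0.43244.
Starting from p₀ = 0.54444; update p ← p + (dp/dt)·Δt with the new parameters.
step 1: Δp = +0.05899, p = 0.60343
step 2: Δp = +0.04152, p = 0.64496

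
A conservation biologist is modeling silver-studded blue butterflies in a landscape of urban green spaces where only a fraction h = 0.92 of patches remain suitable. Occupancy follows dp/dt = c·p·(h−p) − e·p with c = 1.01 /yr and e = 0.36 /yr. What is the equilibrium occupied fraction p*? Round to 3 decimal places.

0.564

Setting dp/dt = 0 and dividing by p* gives c·(h−p*) = e.
So p* = h − e/c = 0.92 − 0.36/1.01 = 0.92 − 0.3564 = 0.5636.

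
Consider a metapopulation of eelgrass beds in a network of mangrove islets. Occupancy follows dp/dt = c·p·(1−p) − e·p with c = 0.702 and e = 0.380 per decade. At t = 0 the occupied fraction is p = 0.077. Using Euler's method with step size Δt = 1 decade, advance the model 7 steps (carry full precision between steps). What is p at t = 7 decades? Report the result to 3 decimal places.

Update rule: p ← p + [c·p·(1−p) − e·p]·Δt with Δt = 1.
step 1: Δp = +0.02063, p = 0.09763
step 2: Δp = +0.02475, p = 0.12238
step 3: Δp = +0.02889, p = 0.15127
step 4: Δp = +0.03265, p = 0.18392
step 5: Δp = +0.03548, p = 0.21939
step 6: Δp = +0.03685, p = 0.25625
step 7: Δp = +0.03642, p = 0.29266

0.293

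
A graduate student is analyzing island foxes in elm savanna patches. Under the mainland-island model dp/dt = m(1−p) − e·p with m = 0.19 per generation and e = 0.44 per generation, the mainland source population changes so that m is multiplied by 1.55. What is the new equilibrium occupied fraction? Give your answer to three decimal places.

0.401

Before: p* = 0.19/(0.19+0.44) = 0.3016.
After: m = 0.2945, e = 0.44; p* = 0.2945/0.7345 = 0.4010.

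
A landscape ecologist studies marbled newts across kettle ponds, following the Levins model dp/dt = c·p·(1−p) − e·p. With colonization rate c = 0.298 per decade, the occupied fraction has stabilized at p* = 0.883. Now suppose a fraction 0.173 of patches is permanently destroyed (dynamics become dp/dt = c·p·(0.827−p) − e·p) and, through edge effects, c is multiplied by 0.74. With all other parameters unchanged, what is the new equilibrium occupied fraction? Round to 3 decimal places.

0.669

Balance c(1−p*) = e gives e = 0.298×(1 − 0.88300) = 0.03487.
New p* = 0.827 − e/c = 0.827 − 0.03487/0.22052 = 0.66887.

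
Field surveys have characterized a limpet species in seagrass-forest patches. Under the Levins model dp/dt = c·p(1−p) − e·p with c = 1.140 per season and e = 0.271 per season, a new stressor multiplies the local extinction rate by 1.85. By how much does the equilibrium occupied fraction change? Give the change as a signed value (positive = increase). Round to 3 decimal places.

Before: p* = 1 − 0.271/1.140 = 0.7623.
After the change, c = 1.14, e = 0.50135, so p* = 1 − 0.50135/1.14 = 0.5602.
Δp* = 0.5602 − 0.7623 = -0.2021.

-0.202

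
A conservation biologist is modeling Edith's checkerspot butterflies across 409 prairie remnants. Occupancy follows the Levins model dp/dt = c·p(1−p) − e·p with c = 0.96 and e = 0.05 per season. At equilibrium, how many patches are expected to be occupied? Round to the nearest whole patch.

p* = 1 − e/c = 1 − 0.05/0.96 = 0.9479.
Expected occupied patches = N × p* = 409 × 0.9479 = 387.70 ≈ 388.

388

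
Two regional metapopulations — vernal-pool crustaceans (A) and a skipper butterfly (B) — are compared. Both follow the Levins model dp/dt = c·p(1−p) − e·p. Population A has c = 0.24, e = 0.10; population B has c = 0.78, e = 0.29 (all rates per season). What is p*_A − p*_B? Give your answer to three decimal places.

-0.045

A: p*_A = 1 − 0.10/0.24 = 0.5833.
B: p*_B = 1 − 0.29/0.78 = 0.6282.
p*_A − p*_B = 0.5833 − 0.6282 = -0.0449.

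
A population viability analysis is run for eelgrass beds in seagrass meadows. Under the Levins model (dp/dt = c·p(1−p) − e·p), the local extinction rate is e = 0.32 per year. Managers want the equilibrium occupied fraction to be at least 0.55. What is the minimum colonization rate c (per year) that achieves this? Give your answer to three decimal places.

p* = 1 − e/c ≥ 0.55 requires e/c ≤ 0.4500, i.e. c ≥ e/0.4500.
c_min = 0.32/0.4500 = 0.7111.

0.711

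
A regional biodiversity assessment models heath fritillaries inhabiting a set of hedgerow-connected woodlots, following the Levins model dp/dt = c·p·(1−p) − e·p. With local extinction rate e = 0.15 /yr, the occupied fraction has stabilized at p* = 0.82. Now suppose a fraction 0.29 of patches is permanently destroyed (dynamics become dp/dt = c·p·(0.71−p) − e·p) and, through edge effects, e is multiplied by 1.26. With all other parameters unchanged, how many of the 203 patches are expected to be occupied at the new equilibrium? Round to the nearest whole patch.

Balance c(1−p*) = e gives c = e/(1 − 0.82000) = 0.15/0.18000 = 0.83333.
New p* = 0.71 − e/c = 0.71 − 0.18900/0.83333 = 0.48320.
Expected occupied = 203 × 0.48320 = 98.09 ≈ 98.

98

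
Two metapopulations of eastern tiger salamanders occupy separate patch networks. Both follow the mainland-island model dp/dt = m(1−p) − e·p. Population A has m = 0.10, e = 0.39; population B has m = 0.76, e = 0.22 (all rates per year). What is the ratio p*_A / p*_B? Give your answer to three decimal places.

0.263

A: p*_A = m/(m+e) = 0.10/0.4900 = 0.2041.
B: p*_B = 0.76/0.9800 = 0.7755.
p*_A / p*_B = 0.2041/0.7755 = 0.2632.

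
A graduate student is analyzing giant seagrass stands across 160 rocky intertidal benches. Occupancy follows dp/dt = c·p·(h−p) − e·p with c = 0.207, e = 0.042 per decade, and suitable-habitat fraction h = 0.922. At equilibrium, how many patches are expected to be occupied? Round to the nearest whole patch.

p* = h − e/c = 0.922 − 0.2029 = 0.7191.
Expected occupied patches = N × p* = 160 × 0.7191 = 115.06 ≈ 115.

115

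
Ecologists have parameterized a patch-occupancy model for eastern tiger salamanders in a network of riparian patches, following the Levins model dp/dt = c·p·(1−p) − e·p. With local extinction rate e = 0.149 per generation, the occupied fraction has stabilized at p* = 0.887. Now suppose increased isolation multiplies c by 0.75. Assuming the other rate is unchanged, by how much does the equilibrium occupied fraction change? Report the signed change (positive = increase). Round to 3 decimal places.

Balance c(1−p*) = e gives c = e/(1 − 0.88700) = 0.149/0.11300 = 1.31858.
New p* = 1 − e/c = 1 − 0.14900/0.98894 = 0.84933.
Δp* = 0.84933 − 0.88700 = -0.03767.

-0.038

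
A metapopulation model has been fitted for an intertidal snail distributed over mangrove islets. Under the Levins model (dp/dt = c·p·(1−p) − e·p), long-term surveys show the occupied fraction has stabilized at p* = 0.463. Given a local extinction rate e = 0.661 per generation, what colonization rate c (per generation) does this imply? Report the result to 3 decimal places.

At equilibrium c(1−p*) = e, so c = e/(1−p*).
c = 0.661/(1 − 0.463) = 0.661/0.5370 = 1.2309.

1.231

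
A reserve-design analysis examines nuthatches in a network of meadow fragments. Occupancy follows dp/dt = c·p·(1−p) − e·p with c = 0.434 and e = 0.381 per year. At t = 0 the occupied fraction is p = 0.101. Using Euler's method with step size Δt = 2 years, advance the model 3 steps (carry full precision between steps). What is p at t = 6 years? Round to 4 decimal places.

0.1062

Update rule: p ← p + [c·p·(1−p) − e·p]·Δt with Δt = 2.
  1  |  dp/dt·Δt = +0.001852  |  p_1 = 0.102852
  2  |  dp/dt·Δt = +0.001720  |  p_2 = 0.104572
  3  |  dp/dt·Δt = +0.001593  |  p_3 = 0.106165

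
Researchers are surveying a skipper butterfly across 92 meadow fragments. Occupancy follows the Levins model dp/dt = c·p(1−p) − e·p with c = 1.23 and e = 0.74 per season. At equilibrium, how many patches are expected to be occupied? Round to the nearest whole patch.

37

p* = 1 − e/c = 1 − 0.74/1.23 = 0.3984.
Expected occupied patches = N × p* = 92 × 0.3984 = 36.65 ≈ 37.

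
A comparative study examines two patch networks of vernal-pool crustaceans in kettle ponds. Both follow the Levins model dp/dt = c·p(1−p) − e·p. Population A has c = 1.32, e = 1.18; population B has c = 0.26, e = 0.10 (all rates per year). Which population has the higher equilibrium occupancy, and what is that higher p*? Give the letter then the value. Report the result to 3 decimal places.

B, 0.615

A: p*_A = 1 − 1.18/1.32 = 0.1061.
B: p*_B = 1 − 0.10/0.26 = 0.6154.
B is higher at 0.6154.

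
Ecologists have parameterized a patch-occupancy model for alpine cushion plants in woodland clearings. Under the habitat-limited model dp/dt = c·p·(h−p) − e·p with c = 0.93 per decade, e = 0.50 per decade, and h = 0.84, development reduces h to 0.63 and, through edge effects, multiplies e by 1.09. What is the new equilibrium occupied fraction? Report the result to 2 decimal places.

0.04

Before: p* = h − e/c = 0.84 − 0.50/0.93 = 0.84 − 0.5376 = 0.3024.
After: c = 0.93, e = 0.545, h = 0.63; p* = 0.63 − 0.545/0.93 = 0.0440.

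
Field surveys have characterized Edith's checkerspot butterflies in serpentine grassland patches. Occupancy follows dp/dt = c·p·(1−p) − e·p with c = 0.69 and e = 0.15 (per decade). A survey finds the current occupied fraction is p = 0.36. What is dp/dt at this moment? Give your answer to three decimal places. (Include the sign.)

0.105

Colonization term: c·p·(1−p) = 0.69×0.36×0.6400 = 0.15898.
Extinction term: e·p = 0.05400.
dp/dt = 0.15898 − 0.05400 = 0.10498.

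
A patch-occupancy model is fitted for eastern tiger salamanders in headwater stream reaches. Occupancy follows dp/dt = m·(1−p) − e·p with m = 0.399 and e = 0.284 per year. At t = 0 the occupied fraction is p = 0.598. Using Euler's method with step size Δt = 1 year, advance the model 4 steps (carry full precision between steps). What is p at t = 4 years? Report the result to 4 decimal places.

0.5843

Update rule: p ← p + [m·(1−p) − e·p]·Δt with Δt = 1.
t = 1: p = 0.59800 + (-0.00943) = 0.58857
t = 2: p = 0.58857 + (-0.00299) = 0.58558
t = 3: p = 0.58558 + (-0.00095) = 0.58463
t = 4: p = 0.58463 + (-0.00030) = 0.58433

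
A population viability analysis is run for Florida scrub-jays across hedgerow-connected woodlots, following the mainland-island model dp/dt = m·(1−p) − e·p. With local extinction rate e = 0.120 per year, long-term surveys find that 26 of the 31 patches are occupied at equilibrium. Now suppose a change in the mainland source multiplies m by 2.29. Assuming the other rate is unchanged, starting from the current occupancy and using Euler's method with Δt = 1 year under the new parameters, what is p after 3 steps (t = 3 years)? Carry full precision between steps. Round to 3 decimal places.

0.936

Observed p* = 26/31 = 0.83871.
Balance m(1−p*) = e·p* gives m = e·p*/(1−p*) = 0.120×0.83871/0.16129 = 0.62400.
Starting from p₀ = 0.83871; update p ← p + (dp/dt)·Δt with the new parameters.
t = 1: p = 0.83871 + (+0.12983) = 0.96854
t = 2: p = 0.96854 + (-0.07127) = 0.89727
t = 3: p = 0.89727 + (+0.03913) = 0.93640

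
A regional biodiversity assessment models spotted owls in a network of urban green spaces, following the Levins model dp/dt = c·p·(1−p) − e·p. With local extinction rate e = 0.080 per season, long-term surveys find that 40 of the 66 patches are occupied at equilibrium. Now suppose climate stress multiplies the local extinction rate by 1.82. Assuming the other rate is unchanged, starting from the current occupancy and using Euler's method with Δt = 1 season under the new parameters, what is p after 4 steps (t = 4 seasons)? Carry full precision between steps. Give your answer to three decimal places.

0.484

Observed p* = 40/66 = 0.60606.
Balance c(1−p*) = e gives c = e/(1 − 0.60606) = 0.080/0.39394 = 0.20308.
Starting from p₀ = 0.60606; update p ← p + (dp/dt)·Δt with the new parameters.
  1  |  dp/dt·Δt = -0.039758  |  p_1 = 0.566303
  2  |  dp/dt·Δt = -0.032577  |  p_2 = 0.533726
  3  |  dp/dt·Δt = -0.027172  |  p_3 = 0.506554
  4  |  dp/dt·Δt = -0.022994  |  p_4 = 0.483560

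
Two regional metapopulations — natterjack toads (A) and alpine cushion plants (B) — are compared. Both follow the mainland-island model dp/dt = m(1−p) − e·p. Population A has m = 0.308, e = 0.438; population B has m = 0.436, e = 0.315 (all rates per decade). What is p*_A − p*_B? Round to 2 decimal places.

-0.17

A: p*_A = m/(m+e) = 0.308/0.7460 = 0.4129.
B: p*_B = 0.436/0.7510 = 0.5806.
p*_A − p*_B = 0.4129 − 0.5806 = -0.1677.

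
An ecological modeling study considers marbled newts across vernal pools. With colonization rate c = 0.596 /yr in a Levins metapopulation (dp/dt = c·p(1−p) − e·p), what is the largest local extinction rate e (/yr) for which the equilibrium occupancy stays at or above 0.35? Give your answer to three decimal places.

0.387

1 − e/c ≥ 0.35 ⇒ e ≤ c(1 − 0.35) = 0.596 × 0.6500.
e_max = 0.3874.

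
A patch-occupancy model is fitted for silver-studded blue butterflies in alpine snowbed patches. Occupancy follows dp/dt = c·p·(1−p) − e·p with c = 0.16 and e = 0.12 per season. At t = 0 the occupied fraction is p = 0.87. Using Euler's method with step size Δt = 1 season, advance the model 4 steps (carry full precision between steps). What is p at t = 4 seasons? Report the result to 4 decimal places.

0.6194

Update rule: p ← p + [c·p·(1−p) − e·p]·Δt with Δt = 1.
step 1: Δp = -0.08630, p = 0.78370
step 2: Δp = -0.06692, p = 0.71678
step 3: Δp = -0.05353, p = 0.66324
step 4: Δp = -0.04385, p = 0.61939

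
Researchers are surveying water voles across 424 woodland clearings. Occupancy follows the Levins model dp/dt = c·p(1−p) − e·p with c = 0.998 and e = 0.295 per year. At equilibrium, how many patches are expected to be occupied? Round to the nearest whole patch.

p* = 1 − e/c = 1 − 0.295/0.998 = 0.7044.
Expected occupied patches = N × p* = 424 × 0.7044 = 298.67 ≈ 299.

299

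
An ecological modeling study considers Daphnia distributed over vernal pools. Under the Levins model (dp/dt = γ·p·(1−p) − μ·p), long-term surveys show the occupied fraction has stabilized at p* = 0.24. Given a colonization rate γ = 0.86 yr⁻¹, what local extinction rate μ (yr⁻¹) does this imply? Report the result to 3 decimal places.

At equilibrium γ(1−p*) = μ.
μ = 0.86 × (1 − 0.24) = 0.86 × 0.7600 = 0.6536.

0.654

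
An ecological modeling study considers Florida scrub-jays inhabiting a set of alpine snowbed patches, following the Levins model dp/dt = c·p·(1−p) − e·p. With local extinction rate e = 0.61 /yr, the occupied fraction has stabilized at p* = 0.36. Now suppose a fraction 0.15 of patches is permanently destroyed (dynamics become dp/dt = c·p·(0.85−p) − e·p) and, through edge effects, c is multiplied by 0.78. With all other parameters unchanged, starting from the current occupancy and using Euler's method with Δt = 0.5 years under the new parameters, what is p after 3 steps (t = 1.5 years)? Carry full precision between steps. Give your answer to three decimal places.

Balance c(1−p*) = e gives c = e/(1 − 0.36000) = 0.61/0.64000 = 0.95312.
Starting from p₀ = 0.36000; update p ← p + (dp/dt)·Δt with the new parameters.
p: 0.36000 → 0.31577  (Δp = -0.04423)
p: 0.31577 → 0.28217  (Δp = -0.03360)
p: 0.28217 → 0.25566  (Δp = -0.02650)

0.256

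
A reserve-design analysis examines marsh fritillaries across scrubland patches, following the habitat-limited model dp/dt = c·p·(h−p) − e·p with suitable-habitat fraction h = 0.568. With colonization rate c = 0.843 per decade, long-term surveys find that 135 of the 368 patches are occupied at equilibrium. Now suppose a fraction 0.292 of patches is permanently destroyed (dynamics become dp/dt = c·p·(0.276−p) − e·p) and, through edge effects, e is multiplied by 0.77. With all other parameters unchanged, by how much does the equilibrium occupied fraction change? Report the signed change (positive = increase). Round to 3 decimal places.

Observed p* = 135/368 = 0.36685.
Balance c(h−p*) = e gives e = 0.843×(0.568 − 0.36685) = 0.16957.
New p* = 0.276 − e/c = 0.276 − 0.13057/0.84300 = 0.12111.
Δp* = 0.12111 − 0.36685 = -0.24574.

-0.246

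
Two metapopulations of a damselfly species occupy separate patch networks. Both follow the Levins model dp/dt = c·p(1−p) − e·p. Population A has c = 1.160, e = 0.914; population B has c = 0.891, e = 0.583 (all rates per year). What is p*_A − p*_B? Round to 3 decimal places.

-0.134

A: p*_A = 1 − 0.914/1.160 = 0.2121.
B: p*_B = 1 − 0.583/0.891 = 0.3457.
p*_A − p*_B = 0.2121 − 0.3457 = -0.1336.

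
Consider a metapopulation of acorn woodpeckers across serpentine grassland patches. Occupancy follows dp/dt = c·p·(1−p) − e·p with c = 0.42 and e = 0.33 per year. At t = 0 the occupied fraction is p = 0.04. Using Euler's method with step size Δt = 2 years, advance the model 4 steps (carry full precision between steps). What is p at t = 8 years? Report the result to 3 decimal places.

0.067

Update rule: p ← p + [c·p·(1−p) − e·p]·Δt with Δt = 2.
p: 0.04000 → 0.04586  (Δp = +0.00586)
p: 0.04586 → 0.05234  (Δp = +0.00649)
p: 0.05234 → 0.05946  (Δp = +0.00712)
p: 0.05946 → 0.06720  (Δp = +0.00773)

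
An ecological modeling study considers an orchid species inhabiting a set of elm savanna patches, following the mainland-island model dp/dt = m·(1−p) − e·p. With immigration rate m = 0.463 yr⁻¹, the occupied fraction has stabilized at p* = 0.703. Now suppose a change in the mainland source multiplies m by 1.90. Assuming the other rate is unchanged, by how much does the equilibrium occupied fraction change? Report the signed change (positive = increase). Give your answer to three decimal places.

Balance m(1−p*) = e·p* gives e = m(1−p*)/p* = 0.463×0.29700/0.70300 = 0.19561.
New p* = m/(m+e) = 0.87970/(0.87970+0.19561) = 0.81809.
Δp* = 0.81809 − 0.70300 = +0.11509.

0.115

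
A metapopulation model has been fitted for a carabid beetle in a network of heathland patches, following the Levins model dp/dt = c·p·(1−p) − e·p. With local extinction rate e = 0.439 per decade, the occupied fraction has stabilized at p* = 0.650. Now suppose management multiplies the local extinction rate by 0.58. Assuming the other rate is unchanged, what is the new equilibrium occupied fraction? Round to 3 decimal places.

0.797

Balance c(1−p*) = e gives c = e/(1 − 0.65000) = 0.439/0.35000 = 1.25429.
New p* = 1 − e/c = 1 − 0.25462/1.25429 = 0.79700.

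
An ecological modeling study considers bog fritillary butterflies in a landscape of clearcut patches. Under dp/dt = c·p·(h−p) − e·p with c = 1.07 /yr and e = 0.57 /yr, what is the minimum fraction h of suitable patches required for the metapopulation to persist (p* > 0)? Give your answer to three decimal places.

0.533

p* = h − e/c is positive only when h > e/c.
h_min = e/c = 0.57/1.07 = 0.5327.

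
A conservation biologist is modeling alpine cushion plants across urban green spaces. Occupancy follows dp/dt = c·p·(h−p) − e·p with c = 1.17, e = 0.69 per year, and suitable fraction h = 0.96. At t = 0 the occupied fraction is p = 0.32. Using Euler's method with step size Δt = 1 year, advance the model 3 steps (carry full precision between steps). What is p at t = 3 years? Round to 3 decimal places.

0.359

Update rule: p ← p + [c·p·(h−p) − e·p]·Δt with Δt = 1.
p: 0.32000 → 0.33882  (Δp = +0.01882)
p: 0.33882 → 0.35128  (Δp = +0.01246)
p: 0.35128 → 0.35908  (Δp = +0.00780)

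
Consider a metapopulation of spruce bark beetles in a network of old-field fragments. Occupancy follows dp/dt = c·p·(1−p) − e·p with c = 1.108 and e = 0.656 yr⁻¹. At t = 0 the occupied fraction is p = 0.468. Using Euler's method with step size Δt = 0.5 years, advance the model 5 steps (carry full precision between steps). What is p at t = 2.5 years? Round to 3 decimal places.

0.423

Update rule: p ← p + [c·p·(1−p) − e·p]·Δt with Δt = 0.5.
t = 0.5: p = 0.46800 + (-0.01557) = 0.45243
t = 1: p = 0.45243 + (-0.01115) = 0.44128
t = 1.5: p = 0.44128 + (-0.00815) = 0.43313
t = 2: p = 0.43313 + (-0.00604) = 0.42709
t = 2.5: p = 0.42709 + (-0.00453) = 0.42256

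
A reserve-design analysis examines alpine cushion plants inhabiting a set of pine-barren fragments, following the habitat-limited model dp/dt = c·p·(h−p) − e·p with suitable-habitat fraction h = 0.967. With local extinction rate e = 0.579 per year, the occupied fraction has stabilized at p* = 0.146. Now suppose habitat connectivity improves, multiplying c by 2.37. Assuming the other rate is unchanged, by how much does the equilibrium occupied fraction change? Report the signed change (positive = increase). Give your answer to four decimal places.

0.4746

Balance c(h−p*) = e gives c = e/(0.967 − 0.14600) = 0.579/0.82100 = 0.70524.
New p* = 0.967 − e/c = 0.967 − 0.57900/1.67142 = 0.62059.
Δp* = 0.62059 − 0.14600 = +0.47459.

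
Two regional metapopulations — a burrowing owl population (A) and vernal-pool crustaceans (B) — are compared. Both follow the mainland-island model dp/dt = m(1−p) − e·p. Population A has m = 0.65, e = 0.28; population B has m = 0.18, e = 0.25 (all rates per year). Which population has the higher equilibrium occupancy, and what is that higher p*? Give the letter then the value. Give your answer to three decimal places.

A, 0.699

A: p*_A = m/(m+e) = 0.65/0.9300 = 0.6989.
B: p*_B = 0.18/0.4300 = 0.4186.
A is higher at 0.6989.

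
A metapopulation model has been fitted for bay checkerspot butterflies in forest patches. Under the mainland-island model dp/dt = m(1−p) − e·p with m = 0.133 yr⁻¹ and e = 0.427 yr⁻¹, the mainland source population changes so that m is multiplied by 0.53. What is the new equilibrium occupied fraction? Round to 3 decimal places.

Before: p* = 0.133/(0.133+0.427) = 0.2375.
After: m = 0.07049, e = 0.427; p* = 0.07049/0.4975 = 0.1417.

0.142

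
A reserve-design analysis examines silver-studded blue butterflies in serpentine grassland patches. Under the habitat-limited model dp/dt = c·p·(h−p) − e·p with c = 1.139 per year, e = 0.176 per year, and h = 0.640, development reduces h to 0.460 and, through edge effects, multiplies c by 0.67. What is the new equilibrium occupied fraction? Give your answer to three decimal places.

0.229

Before: p* = h − e/c = 0.640 − 0.176/1.139 = 0.640 − 0.1545 = 0.4855.
After: c = 0.76313, e = 0.176, h = 0.460; p* = 0.460 − 0.176/0.76313 = 0.2294.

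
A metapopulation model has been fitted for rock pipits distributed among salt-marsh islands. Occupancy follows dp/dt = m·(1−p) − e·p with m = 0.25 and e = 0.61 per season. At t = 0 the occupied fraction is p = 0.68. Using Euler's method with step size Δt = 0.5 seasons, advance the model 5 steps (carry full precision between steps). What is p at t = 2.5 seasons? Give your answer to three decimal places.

0.314

Update rule: p ← p + [m·(1−p) − e·p]·Δt with Δt = 0.5.
  1  |  dp/dt·Δt = -0.167400  |  p_1 = 0.512600
  2  |  dp/dt·Δt = -0.095418  |  p_2 = 0.417182
  3  |  dp/dt·Δt = -0.054388  |  p_3 = 0.362794
  4  |  dp/dt·Δt = -0.031001  |  p_4 = 0.331792
  5  |  dp/dt·Δt = -0.017671  |  p_5 = 0.314122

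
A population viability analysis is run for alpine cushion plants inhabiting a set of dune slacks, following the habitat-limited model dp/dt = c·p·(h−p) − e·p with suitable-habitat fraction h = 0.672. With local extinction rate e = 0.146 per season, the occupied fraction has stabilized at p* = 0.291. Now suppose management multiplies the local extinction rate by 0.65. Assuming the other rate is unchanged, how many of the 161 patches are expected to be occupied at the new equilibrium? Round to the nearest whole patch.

Balance c(h−p*) = e gives c = e/(0.672 − 0.29100) = 0.146/0.38100 = 0.38320.
New p* = 0.672 − e/c = 0.672 − 0.09490/0.38320 = 0.42435.
Expected occupied = 161 × 0.42435 = 68.32 ≈ 68.

68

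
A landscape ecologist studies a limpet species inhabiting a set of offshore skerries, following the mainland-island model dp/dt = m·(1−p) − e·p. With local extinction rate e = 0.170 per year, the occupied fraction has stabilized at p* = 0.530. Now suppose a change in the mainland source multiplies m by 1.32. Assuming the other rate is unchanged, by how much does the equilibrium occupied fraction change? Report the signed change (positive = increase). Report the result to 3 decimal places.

0.068

Balance m(1−p*) = e·p* gives m = e·p*/(1−p*) = 0.170×0.53000/0.47000 = 0.19170.
New p* = m/(m+e) = 0.25304/(0.25304+0.17000) = 0.59815.
Δp* = 0.59815 − 0.53000 = +0.06815.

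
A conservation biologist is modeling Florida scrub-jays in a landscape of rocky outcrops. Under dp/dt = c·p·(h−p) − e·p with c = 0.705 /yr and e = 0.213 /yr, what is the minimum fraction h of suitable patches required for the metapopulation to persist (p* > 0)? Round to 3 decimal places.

p* = h − e/c is positive only when h > e/c.
h_min = e/c = 0.213/0.705 = 0.3021.

0.302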